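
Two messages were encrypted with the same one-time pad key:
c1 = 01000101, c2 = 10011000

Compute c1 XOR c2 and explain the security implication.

Step 1: c1 XOR c2 = (m1 XOR k) XOR (m2 XOR k).
Step 2: By XOR associativity/commutativity: = m1 XOR m2 XOR k XOR k = m1 XOR m2.
Step 3: 01000101 XOR 10011000 = 11011101 = 221.
Step 4: The key cancels out! An attacker learns m1 XOR m2 = 221, revealing the relationship between plaintexts.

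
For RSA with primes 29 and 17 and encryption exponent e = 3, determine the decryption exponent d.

Step 1: n = 29 * 17 = 493.
Step 2: phi(n) = 28 * 16 = 448.
Step 3: Find d such that 3 * d = 1 (mod 448).
Step 4: d = 3^(-1) mod 448 = 299.
Verification: 3 * 299 = 897 = 2 * 448 + 1.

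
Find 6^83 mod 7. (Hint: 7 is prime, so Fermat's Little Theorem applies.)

Step 1: Since 7 is prime, by Fermat's Little Theorem: 6^6 = 1 (mod 7).
Step 2: Reduce exponent: 83 mod 6 = 5.
Step 3: So 6^83 = 6^5 (mod 7).
Step 4: 6^5 mod 7 = 6.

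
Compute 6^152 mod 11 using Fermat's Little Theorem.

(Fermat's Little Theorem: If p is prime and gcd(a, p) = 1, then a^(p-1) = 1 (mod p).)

Step 1: Since 11 is prime, by Fermat's Little Theorem: 6^10 = 1 (mod 11).
Step 2: Reduce exponent: 152 mod 10 = 2.
Step 3: So 6^152 = 6^2 (mod 11).
Step 4: 6^2 mod 11 = 3.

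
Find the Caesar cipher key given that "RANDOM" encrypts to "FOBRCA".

Step 1: Compare first letters: R (position 17) -> F (position 5).
Step 2: Shift = (5 - 17) mod 26 = 14.
The shift value is 14.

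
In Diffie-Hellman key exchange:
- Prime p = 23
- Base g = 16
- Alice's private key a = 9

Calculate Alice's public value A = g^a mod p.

Step 1: A = g^a mod p = 16^9 mod 23.
  16^1 mod 23 = 16
  16^2 mod 23 = (16 * 16) mod 23 = 3
  16^3 mod 23 = (3 * 16) mod 23 = 2
  16^4 mod 23 = (2 * 16) mod 23 = 9
  16^5 mod 23 = (9 * 16) mod 23 = 6
  16^6 mod 23 = (6 * 16) mod 23 = 4
  16^7 mod 23 = (4 * 16) mod 23 = 18
  16^8 mod 23 = (18 * 16) mod 23 = 12
  16^9 mod 23 = (12 * 16) mod 23 = 8
Result: A = 8.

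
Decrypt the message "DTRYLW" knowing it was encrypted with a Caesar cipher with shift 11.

Step 1: Reverse the shift by subtracting 11 from each letter position.
  D (position 3) -> position (3-11) mod 26 = 18 -> S
  T (position 19) -> position (19-11) mod 26 = 8 -> I
  R (position 17) -> position (17-11) mod 26 = 6 -> G
  Y (position 24) -> position (24-11) mod 26 = 13 -> N
  L (position 11) -> position (11-11) mod 26 = 0 -> A
  W (position 22) -> position (22-11) mod 26 = 11 -> L
Decrypted message: SIGNAL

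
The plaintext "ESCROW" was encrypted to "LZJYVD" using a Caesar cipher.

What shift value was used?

Step 1: Compare first letters: E (position 4) -> L (position 11).
Step 2: Shift = (11 - 4) mod 26 = 7.
The shift value is 7.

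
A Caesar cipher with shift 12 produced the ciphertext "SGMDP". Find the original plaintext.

Step 1: Reverse the shift by subtracting 12 from each letter position.
  S (position 18) -> position (18-12) mod 26 = 6 -> G
  G (position 6) -> position (6-12) mod 26 = 20 -> U
  M (position 12) -> position (12-12) mod 26 = 0 -> A
  D (position 3) -> position (3-12) mod 26 = 17 -> R
  P (position 15) -> position (15-12) mod 26 = 3 -> D
Decrypted message: GUARD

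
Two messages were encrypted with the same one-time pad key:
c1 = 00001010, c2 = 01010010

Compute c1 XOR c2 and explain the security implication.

Step 1: c1 XOR c2 = (m1 XOR k) XOR (m2 XOR k).
Step 2: By XOR associativity/commutativity: = m1 XOR m2 XOR k XOR k = m1 XOR m2.
Step 3: 00001010 XOR 01010010 = 01011000 = 88.
Step 4: The key cancels out! An attacker learns m1 XOR m2 = 88, revealing the relationship between plaintexts.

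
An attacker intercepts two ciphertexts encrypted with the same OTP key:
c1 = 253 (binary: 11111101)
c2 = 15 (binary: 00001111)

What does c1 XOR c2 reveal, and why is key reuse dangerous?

Step 1: c1 XOR c2 = (m1 XOR k) XOR (m2 XOR k).
Step 2: By XOR associativity/commutativity: = m1 XOR m2 XOR k XOR k = m1 XOR m2.
Step 3: 11111101 XOR 00001111 = 11110010 = 242.
Step 4: The key cancels out! An attacker learns m1 XOR m2 = 242, revealing the relationship between plaintexts.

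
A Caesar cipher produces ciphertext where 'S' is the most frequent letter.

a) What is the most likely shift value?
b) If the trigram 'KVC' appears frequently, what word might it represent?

Step 1: In English, 'E' is the most frequent letter (12.7%).
Step 2: The most frequent ciphertext letter is 'S' (position 18).
Step 3: Shift = (18 - 4) mod 26 = 14.
Step 4: Decrypt 'KVC' by shifting back 14:
  K -> W
  V -> H
  C -> O
Step 5: 'KVC' decrypts to 'WHO'.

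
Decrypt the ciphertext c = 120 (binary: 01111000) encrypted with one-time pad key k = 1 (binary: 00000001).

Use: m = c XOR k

Step 1: XOR ciphertext with key:
  Ciphertext: 01111000
  Key:        00000001
  XOR:        01111001
Step 2: Plaintext = 01111001 = 121 in decimal.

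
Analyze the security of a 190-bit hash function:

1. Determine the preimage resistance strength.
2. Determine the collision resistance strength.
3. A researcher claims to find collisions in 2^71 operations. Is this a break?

Step 1: Preimage resistance requires brute-force of 2^190 operations.
Step 2: Collision resistance (birthday bound) = 2^(190/2) = 2^95.
Step 3: The claimed attack costs 2^71 operations.
Step 4: Since 2^71 < 2^95, the claimed attack beats the generic birthday bound, so collision resistance is broken.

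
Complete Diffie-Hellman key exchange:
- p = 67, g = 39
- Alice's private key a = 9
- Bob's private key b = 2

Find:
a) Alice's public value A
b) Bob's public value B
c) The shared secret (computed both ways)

Step 1: A = g^a mod p = 39^9 mod 67 = 22.
Step 2: B = g^b mod p = 39^2 mod 67 = 47.
Step 3: Alice computes s = B^a mod p = 47^9 mod 67 = 15.
Step 4: Bob computes s = A^b mod p = 22^2 mod 67 = 15.
Both sides agree: shared secret = 15.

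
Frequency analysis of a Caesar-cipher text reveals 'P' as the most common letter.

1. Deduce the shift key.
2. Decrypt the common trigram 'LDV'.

Step 1: In English, 'E' is the most frequent letter (12.7%).
Step 2: The most frequent ciphertext letter is 'P' (position 15).
Step 3: Shift = (15 - 4) mod 26 = 11.
Step 4: Decrypt 'LDV' by shifting back 11:
  L -> A
  D -> S
  V -> K
Step 5: 'LDV' decrypts to 'ASK'.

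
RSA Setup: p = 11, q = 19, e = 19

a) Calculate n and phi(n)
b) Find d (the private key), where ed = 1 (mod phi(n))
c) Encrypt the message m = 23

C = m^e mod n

Step 1: n = 11 * 19 = 209.
Step 2: phi(n) = (11-1)(19-1) = 10 * 18 = 180.
Step 3: Find d = 19^(-1) mod 180 = 19.
  Verify: 19 * 19 = 361 = 1 (mod 180).
Step 4: C = 23^19 mod 209 = 23.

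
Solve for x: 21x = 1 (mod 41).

Step 1: We need x such that 21 * x = 1 (mod 41).
Step 2: Using the extended Euclidean algorithm or trial:
  21 * 2 = 42 = 1 * 41 + 1.
Step 3: Since 42 mod 41 = 1, the inverse is x = 2.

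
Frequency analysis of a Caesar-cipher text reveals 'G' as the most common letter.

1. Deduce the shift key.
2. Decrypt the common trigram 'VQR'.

Step 1: In English, 'E' is the most frequent letter (12.7%).
Step 2: The most frequent ciphertext letter is 'G' (position 6).
Step 3: Shift = (6 - 4) mod 26 = 2.
Step 4: Decrypt 'VQR' by shifting back 2:
  V -> T
  Q -> O
  R -> P
Step 5: 'VQR' decrypts to 'TOP'.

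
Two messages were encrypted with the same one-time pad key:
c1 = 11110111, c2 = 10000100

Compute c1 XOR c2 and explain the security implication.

Step 1: c1 XOR c2 = (m1 XOR k) XOR (m2 XOR k).
Step 2: By XOR associativity/commutativity: = m1 XOR m2 XOR k XOR k = m1 XOR m2.
Step 3: 11110111 XOR 10000100 = 01110011 = 115.
Step 4: The key cancels out! An attacker learns m1 XOR m2 = 115, revealing the relationship between plaintexts.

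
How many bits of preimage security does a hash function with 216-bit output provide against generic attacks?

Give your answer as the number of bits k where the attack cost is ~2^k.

Step 1: The hash has a 216-bit output.
Step 2: Preimage resistance means: given a digest h(x), it should be infeasible to find any input that hashes to it.
With a 216-bit output there are 2^216 possible digests, so a generic brute-force preimage search costs about 2^216 evaluations.
Step 3: Security level = 216 bits.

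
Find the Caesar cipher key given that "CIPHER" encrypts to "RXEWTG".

Step 1: Compare first letters: C (position 2) -> R (position 17).
Step 2: Shift = (17 - 2) mod 26 = 15.
The shift value is 15.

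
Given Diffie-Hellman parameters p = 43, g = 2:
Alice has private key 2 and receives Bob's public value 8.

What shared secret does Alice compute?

Step 1: s = B^a mod p = 8^2 mod 43.
  8^1 mod 43 = 8
  8^2 mod 43 = (8 * 8) mod 43 = 21
Result: shared secret = 21.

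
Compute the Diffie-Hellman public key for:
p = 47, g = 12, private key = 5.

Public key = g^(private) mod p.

Step 1: A = g^a mod p = 12^5 mod 47.
  12^1 mod 47 = 12
  12^2 mod 47 = (12 * 12) mod 47 = 3
  12^3 mod 47 = (3 * 12) mod 47 = 36
  12^4 mod 47 = (36 * 12) mod 47 = 9
  12^5 mod 47 = (9 * 12) mod 47 = 14
Result: A = 14.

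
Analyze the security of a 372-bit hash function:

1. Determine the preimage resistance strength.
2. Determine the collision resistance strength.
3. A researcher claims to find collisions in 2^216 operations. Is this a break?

Step 1: Preimage resistance requires brute-force of 2^372 operations.
Step 2: Collision resistance (birthday bound) = 2^(372/2) = 2^186.
Step 3: The claimed attack costs 2^216 operations.
Step 4: Since 2^216 >= 2^186, the claimed attack is no faster than the generic birthday attack, so this does not break collision resistance.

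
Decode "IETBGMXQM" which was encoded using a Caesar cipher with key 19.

Step 1: Reverse the shift by subtracting 19 from each letter position.
  I (position 8) -> position (8-19) mod 26 = 15 -> P
  E (position 4) -> position (4-19) mod 26 = 11 -> L
  T (position 19) -> position (19-19) mod 26 = 0 -> A
  B (position 1) -> position (1-19) mod 26 = 8 -> I
  G (position 6) -> position (6-19) mod 26 = 13 -> N
  M (position 12) -> position (12-19) mod 26 = 19 -> T
  X (position 23) -> position (23-19) mod 26 = 4 -> E
  Q (position 16) -> position (16-19) mod 26 = 23 -> X
  M (position 12) -> position (12-19) mod 26 = 19 -> T
Decrypted message: PLAINTEXT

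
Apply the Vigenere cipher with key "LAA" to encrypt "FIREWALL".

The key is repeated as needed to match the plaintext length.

Step 1: Repeat key to match plaintext length:
  Plaintext: FIREWALL
  Key:       LAALAALA
Step 2: Encrypt each letter:
  F(5) + L(11) = (5+11) mod 26 = 16 = Q
  I(8) + A(0) = (8+0) mod 26 = 8 = I
  R(17) + A(0) = (17+0) mod 26 = 17 = R
  E(4) + L(11) = (4+11) mod 26 = 15 = P
  W(22) + A(0) = (22+0) mod 26 = 22 = W
  A(0) + A(0) = (0+0) mod 26 = 0 = A
  L(11) + L(11) = (11+11) mod 26 = 22 = W
  L(11) + A(0) = (11+0) mod 26 = 11 = L
Ciphertext: QIRPWAWL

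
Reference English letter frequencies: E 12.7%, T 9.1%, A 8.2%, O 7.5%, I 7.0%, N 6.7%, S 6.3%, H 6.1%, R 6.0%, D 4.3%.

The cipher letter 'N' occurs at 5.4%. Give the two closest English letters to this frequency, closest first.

Step 1: Observed frequency of 'N' is 5.4%.
Step 2: Compute distances to each reference frequency and sort:
  R (6.0%): difference = 0.6% <-- BEST
  H (6.1%): difference = 0.7% <-- RUNNER-UP
  S (6.3%): difference = 0.9%
  D (4.3%): difference = 1.1%
  N (6.7%): difference = 1.3%
Step 3: Most likely is 'R' (6.0%, diff 0.6%); second most likely is 'H' (6.1%, diff 0.7%).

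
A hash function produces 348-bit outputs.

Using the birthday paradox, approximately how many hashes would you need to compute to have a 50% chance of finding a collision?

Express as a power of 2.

Step 1: The birthday paradox gives collision probability ~50% after sqrt(2^n) = 2^(n/2) hashes.
Step 2: For 348-bit output: 2^(348/2) = 2^174.
Step 3: Approximately 2^174 hash computations needed.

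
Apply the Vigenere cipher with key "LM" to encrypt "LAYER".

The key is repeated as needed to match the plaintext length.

Step 1: Repeat key to match plaintext length:
  Plaintext: LAYER
  Key:       LMLML
Step 2: Encrypt each letter:
  L(11) + L(11) = (11+11) mod 26 = 22 = W
  A(0) + M(12) = (0+12) mod 26 = 12 = M
  Y(24) + L(11) = (24+11) mod 26 = 9 = J
  E(4) + M(12) = (4+12) mod 26 = 16 = Q
  R(17) + L(11) = (17+11) mod 26 = 2 = C
Ciphertext: WMJQC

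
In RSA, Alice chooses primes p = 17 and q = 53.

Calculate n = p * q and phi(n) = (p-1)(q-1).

Step 1: n = p * q = 17 * 53 = 901.
Step 2: phi(n) = (p-1)(q-1) = 16 * 52 = 832.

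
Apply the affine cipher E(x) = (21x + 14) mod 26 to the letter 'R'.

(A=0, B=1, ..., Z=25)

Step 1: Convert 'R' to number: x = 17.
Step 2: E(17) = (21 * 17 + 14) mod 26 = 371 mod 26 = 7.
Step 3: Convert 7 back to letter: H.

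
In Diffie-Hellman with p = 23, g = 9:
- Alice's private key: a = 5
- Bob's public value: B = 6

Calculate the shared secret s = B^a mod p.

Step 1: s = B^a mod p = 6^5 mod 23.
  6^1 mod 23 = 6
  6^2 mod 23 = (6 * 6) mod 23 = 13
  6^3 mod 23 = (13 * 6) mod 23 = 9
  6^4 mod 23 = (9 * 6) mod 23 = 8
  6^5 mod 23 = (8 * 6) mod 23 = 2
Result: shared secret = 2.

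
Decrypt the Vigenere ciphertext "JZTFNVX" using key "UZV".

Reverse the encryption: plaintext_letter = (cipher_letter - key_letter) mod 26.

Step 1: Extend key: UZVUZVU
Step 2: Decrypt each letter (c - k) mod 26:
  J(9) - U(20) = (9-20) mod 26 = 15 = P
  Z(25) - Z(25) = (25-25) mod 26 = 0 = A
  T(19) - V(21) = (19-21) mod 26 = 24 = Y
  F(5) - U(20) = (5-20) mod 26 = 11 = L
  N(13) - Z(25) = (13-25) mod 26 = 14 = O
  V(21) - V(21) = (21-21) mod 26 = 0 = A
  X(23) - U(20) = (23-20) mod 26 = 3 = D
Plaintext: PAYLOAD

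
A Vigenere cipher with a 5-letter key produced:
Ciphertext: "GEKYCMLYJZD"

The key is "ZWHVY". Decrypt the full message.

Step 1: Key 'ZWHVY' has length 5. Extended key: ZWHVYZWHVYZ
Step 2: Decrypt each position:
  G(6) - Z(25) = 7 = H
  E(4) - W(22) = 8 = I
  K(10) - H(7) = 3 = D
  Y(24) - V(21) = 3 = D
  C(2) - Y(24) = 4 = E
  M(12) - Z(25) = 13 = N
  L(11) - W(22) = 15 = P
  Y(24) - H(7) = 17 = R
  J(9) - V(21) = 14 = O
  Z(25) - Y(24) = 1 = B
  D(3) - Z(25) = 4 = E
Plaintext: HIDDENPROBE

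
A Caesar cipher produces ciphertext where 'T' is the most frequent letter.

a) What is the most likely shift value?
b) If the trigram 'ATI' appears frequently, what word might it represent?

Step 1: In English, 'E' is the most frequent letter (12.7%).
Step 2: The most frequent ciphertext letter is 'T' (position 19).
Step 3: Shift = (19 - 4) mod 26 = 15.
Step 4: Decrypt 'ATI' by shifting back 15:
  A -> L
  T -> E
  I -> T
Step 5: 'ATI' decrypts to 'LET'.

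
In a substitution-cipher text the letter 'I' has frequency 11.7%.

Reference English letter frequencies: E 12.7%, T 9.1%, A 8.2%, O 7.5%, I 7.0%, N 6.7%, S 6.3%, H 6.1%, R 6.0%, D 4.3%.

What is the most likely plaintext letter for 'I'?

Step 1: The observed frequency is 11.7%.
Step 2: Compare with English frequencies:
  E: 12.7% (difference: 1.0%) <-- closest
  T: 9.1% (difference: 2.6%)
  A: 8.2% (difference: 3.5%)
  O: 7.5% (difference: 4.2%)
  I: 7.0% (difference: 4.7%)
  N: 6.7% (difference: 5.0%)
  S: 6.3% (difference: 5.4%)
  H: 6.1% (difference: 5.6%)
  R: 6.0% (difference: 5.7%)
  D: 4.3% (difference: 7.4%)
Step 3: 'I' most likely represents 'E' (frequency 12.7%).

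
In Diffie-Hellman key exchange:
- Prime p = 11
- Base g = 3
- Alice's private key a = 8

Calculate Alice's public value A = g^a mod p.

Step 1: A = g^a mod p = 3^8 mod 11.
  3^1 mod 11 = 3
  3^2 mod 11 = (3 * 3) mod 11 = 9
  3^3 mod 11 = (9 * 3) mod 11 = 5
  3^4 mod 11 = (5 * 3) mod 11 = 4
  3^5 mod 11 = (4 * 3) mod 11 = 1
  3^6 mod 11 = (1 * 3) mod 11 = 3
  3^7 mod 11 = (3 * 3) mod 11 = 9
  3^8 mod 11 = (9 * 3) mod 11 = 5
Result: A = 5.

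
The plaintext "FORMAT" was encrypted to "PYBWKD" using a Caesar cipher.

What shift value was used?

Step 1: Compare first letters: F (position 5) -> P (position 15).
Step 2: Shift = (15 - 5) mod 26 = 10.
The shift value is 10.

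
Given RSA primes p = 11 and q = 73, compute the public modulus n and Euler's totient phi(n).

Step 1: n = p * q = 11 * 73 = 803.
Step 2: phi(n) = (p-1)(q-1) = 10 * 72 = 720.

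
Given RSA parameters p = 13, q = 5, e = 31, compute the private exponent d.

Step 1: n = 13 * 5 = 65.
Step 2: phi(n) = 12 * 4 = 48.
Step 3: Find d such that 31 * d = 1 (mod 48).
Step 4: d = 31^(-1) mod 48 = 31.
Verification: 31 * 31 = 961 = 20 * 48 + 1.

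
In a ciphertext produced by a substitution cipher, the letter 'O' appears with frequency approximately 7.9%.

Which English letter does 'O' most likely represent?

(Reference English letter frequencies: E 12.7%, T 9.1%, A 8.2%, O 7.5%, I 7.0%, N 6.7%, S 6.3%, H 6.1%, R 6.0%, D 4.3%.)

Step 1: The observed frequency is 7.9%.
Step 2: Compare with English frequencies:
  E: 12.7% (difference: 4.8%)
  T: 9.1% (difference: 1.2%)
  A: 8.2% (difference: 0.3%) <-- closest
  O: 7.5% (difference: 0.4%)
  I: 7.0% (difference: 0.9%)
  N: 6.7% (difference: 1.2%)
  S: 6.3% (difference: 1.6%)
  H: 6.1% (difference: 1.8%)
  R: 6.0% (difference: 1.9%)
  D: 4.3% (difference: 3.6%)
Step 3: 'O' most likely represents 'A' (frequency 8.2%).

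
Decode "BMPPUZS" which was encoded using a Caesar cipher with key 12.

Step 1: Reverse the shift by subtracting 12 from each letter position.
  B (position 1) -> position (1-12) mod 26 = 15 -> P
  M (position 12) -> position (12-12) mod 26 = 0 -> A
  P (position 15) -> position (15-12) mod 26 = 3 -> D
  P (position 15) -> position (15-12) mod 26 = 3 -> D
  U (position 20) -> position (20-12) mod 26 = 8 -> I
  Z (position 25) -> position (25-12) mod 26 = 13 -> N
  S (position 18) -> position (18-12) mod 26 = 6 -> G
Decrypted message: PADDING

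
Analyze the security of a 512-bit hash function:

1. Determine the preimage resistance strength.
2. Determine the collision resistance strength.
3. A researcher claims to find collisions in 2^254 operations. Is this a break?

Step 1: Preimage resistance requires brute-force of 2^512 operations.
Step 2: Collision resistance (birthday bound) = 2^(512/2) = 2^256.
Step 3: The claimed attack costs 2^254 operations.
Step 4: Since 2^254 < 2^256, the claimed attack beats the generic birthday bound, so collision resistance is broken.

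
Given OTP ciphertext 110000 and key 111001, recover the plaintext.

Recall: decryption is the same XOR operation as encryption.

Step 1: XOR ciphertext with key:
  Ciphertext: 110000
  Key:        111001
  XOR:        001001
Step 2: Plaintext = 001001 = 9 in decimal.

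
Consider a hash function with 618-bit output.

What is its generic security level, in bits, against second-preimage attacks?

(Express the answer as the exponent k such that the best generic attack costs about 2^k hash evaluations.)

Step 1: The hash has a 618-bit output.
Step 2: Second-preimage resistance means: given a specific input x, it should be infeasible to find a different y with h(y) = h(x).
With a 618-bit output, a generic search for a second preimage costs about 2^618 evaluations (each trial matches the fixed target with probability 2^-618).
Step 3: Security level = 618 bits.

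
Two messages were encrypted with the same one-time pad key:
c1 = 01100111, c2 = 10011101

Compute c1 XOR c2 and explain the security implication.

Step 1: c1 XOR c2 = (m1 XOR k) XOR (m2 XOR k).
Step 2: By XOR associativity/commutativity: = m1 XOR m2 XOR k XOR k = m1 XOR m2.
Step 3: 01100111 XOR 10011101 = 11111010 = 250.
Step 4: The key cancels out! An attacker learns m1 XOR m2 = 250, revealing the relationship between plaintexts.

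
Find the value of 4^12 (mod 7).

Step 1: Compute 4^12 mod 7 step by step, reducing modulo 7 at each step.
  4^1 mod 7 = 4
  4^2 mod 7 = (4 * 4) mod 7 = 2
  4^3 mod 7 = (2 * 4) mod 7 = 1
  4^4 mod 7 = (1 * 4) mod 7 = 4
  4^5 mod 7 = (4 * 4) mod 7 = 2
  4^6 mod 7 = (2 * 4) mod 7 = 1
  4^7 mod 7 = (1 * 4) mod 7 = 4
  4^8 mod 7 = (4 * 4) mod 7 = 2
  4^9 mod 7 = (2 * 4) mod 7 = 1
  4^10 mod 7 = (1 * 4) mod 7 = 4
  4^11 mod 7 = (4 * 4) mod 7 = 2
  4^12 mod 7 = (2 * 4) mod 7 = 1
Step 2: Result = 1.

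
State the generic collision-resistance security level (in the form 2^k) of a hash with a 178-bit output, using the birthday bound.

Step 1: The birthday paradox gives collision probability ~50% after sqrt(2^n) = 2^(n/2) hashes.
Step 2: For 178-bit output: 2^(178/2) = 2^89.
Step 3: Approximately 2^89 hash computations needed.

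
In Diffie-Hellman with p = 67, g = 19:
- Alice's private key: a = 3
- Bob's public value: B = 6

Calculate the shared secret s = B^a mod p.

Step 1: s = B^a mod p = 6^3 mod 67.
  6^1 mod 67 = 6
  6^2 mod 67 = (6 * 6) mod 67 = 36
  6^3 mod 67 = (36 * 6) mod 67 = 15
Result: shared secret = 15.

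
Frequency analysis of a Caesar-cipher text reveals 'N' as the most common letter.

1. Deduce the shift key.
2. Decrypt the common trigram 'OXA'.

Step 1: In English, 'E' is the most frequent letter (12.7%).
Step 2: The most frequent ciphertext letter is 'N' (position 13).
Step 3: Shift = (13 - 4) mod 26 = 9.
Step 4: Decrypt 'OXA' by shifting back 9:
  O -> F
  X -> O
  A -> R
Step 5: 'OXA' decrypts to 'FOR'.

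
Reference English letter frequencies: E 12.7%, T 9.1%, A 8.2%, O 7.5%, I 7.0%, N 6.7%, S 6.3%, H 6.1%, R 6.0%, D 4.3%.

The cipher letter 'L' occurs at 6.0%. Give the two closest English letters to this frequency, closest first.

Step 1: Observed frequency of 'L' is 6.0%.
Step 2: Compute distances to each reference frequency and sort:
  R (6.0%): difference = 0.0% <-- BEST
  H (6.1%): difference = 0.1% <-- RUNNER-UP
  S (6.3%): difference = 0.3%
  N (6.7%): difference = 0.7%
  I (7.0%): difference = 1.0%
Step 3: Most likely is 'R' (6.0%, diff 0.0%); second most likely is 'H' (6.1%, diff 0.1%).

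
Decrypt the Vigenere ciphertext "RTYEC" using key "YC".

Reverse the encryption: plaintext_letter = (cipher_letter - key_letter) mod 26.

Step 1: Extend key: YCYCY
Step 2: Decrypt each letter (c - k) mod 26:
  R(17) - Y(24) = (17-24) mod 26 = 19 = T
  T(19) - C(2) = (19-2) mod 26 = 17 = R
  Y(24) - Y(24) = (24-24) mod 26 = 0 = A
  E(4) - C(2) = (4-2) mod 26 = 2 = C
  C(2) - Y(24) = (2-24) mod 26 = 4 = E
Plaintext: TRACE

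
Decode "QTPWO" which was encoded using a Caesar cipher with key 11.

Step 1: Reverse the shift by subtracting 11 from each letter position.
  Q (position 16) -> position (16-11) mod 26 = 5 -> F
  T (position 19) -> position (19-11) mod 26 = 8 -> I
  P (position 15) -> position (15-11) mod 26 = 4 -> E
  W (position 22) -> position (22-11) mod 26 = 11 -> L
  O (position 14) -> position (14-11) mod 26 = 3 -> D
Decrypted message: FIELD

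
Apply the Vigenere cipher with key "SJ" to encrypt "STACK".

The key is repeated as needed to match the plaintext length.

Step 1: Repeat key to match plaintext length:
  Plaintext: STACK
  Key:       SJSJS
Step 2: Encrypt each letter:
  S(18) + S(18) = (18+18) mod 26 = 10 = K
  T(19) + J(9) = (19+9) mod 26 = 2 = C
  A(0) + S(18) = (0+18) mod 26 = 18 = S
  C(2) + J(9) = (2+9) mod 26 = 11 = L
  K(10) + S(18) = (10+18) mod 26 = 2 = C
Ciphertext: KCSLC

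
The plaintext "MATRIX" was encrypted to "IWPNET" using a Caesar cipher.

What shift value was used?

Step 1: Compare first letters: M (position 12) -> I (position 8).
Step 2: Shift = (8 - 12) mod 26 = 22.
The shift value is 22.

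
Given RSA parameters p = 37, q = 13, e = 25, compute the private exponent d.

Step 1: n = 37 * 13 = 481.
Step 2: phi(n) = 36 * 12 = 432.
Step 3: Find d such that 25 * d = 1 (mod 432).
Step 4: d = 25^(-1) mod 432 = 121.
Verification: 25 * 121 = 3025 = 7 * 432 + 1.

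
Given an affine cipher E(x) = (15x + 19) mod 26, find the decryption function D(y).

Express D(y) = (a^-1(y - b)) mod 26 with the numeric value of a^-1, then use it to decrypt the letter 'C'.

Step 1: Find a^-1, the modular inverse of 15 mod 26.
Step 2: We need 15 * a^-1 = 1 (mod 26).
Step 3: 15 * 7 = 105 = 4 * 26 + 1, so a^-1 = 7.
Step 4: D(y) = 7(y - 19) mod 26.
Step 5: Apply to 'C' (y = 2): D(2) = 7 * (2 - 19) mod 26 = 7 * -17 mod 26 = 11 -> 'L'.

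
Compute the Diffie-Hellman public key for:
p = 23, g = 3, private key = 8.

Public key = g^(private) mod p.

Step 1: A = g^a mod p = 3^8 mod 23.
  3^1 mod 23 = 3
  3^2 mod 23 = (3 * 3) mod 23 = 9
  3^3 mod 23 = (9 * 3) mod 23 = 4
  3^4 mod 23 = (4 * 3) mod 23 = 12
  3^5 mod 23 = (12 * 3) mod 23 = 13
  3^6 mod 23 = (13 * 3) mod 23 = 16
  3^7 mod 23 = (16 * 3) mod 23 = 2
  3^8 mod 23 = (2 * 3) mod 23 = 6
Result: A = 6.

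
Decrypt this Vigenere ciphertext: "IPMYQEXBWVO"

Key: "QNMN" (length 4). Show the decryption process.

Step 1: Key 'QNMN' has length 4. Extended key: QNMNQNMNQNM
Step 2: Decrypt each position:
  I(8) - Q(16) = 18 = S
  P(15) - N(13) = 2 = C
  M(12) - M(12) = 0 = A
  Y(24) - N(13) = 11 = L
  Q(16) - Q(16) = 0 = A
  E(4) - N(13) = 17 = R
  X(23) - M(12) = 11 = L
  B(1) - N(13) = 14 = O
  W(22) - Q(16) = 6 = G
  V(21) - N(13) = 8 = I
  O(14) - M(12) = 2 = C
Plaintext: SCALARLOGIC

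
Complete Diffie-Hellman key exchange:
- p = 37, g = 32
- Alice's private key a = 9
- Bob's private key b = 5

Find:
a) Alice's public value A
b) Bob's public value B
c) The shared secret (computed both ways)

Step 1: A = g^a mod p = 32^9 mod 37 = 31.
Step 2: B = g^b mod p = 32^5 mod 37 = 20.
Step 3: Alice computes s = B^a mod p = 20^9 mod 37 = 31.
Step 4: Bob computes s = A^b mod p = 31^5 mod 37 = 31.
Both sides agree: shared secret = 31.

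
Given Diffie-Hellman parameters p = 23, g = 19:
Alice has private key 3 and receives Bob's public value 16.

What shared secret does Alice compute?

Step 1: s = B^a mod p = 16^3 mod 23.
  16^1 mod 23 = 16
  16^2 mod 23 = (16 * 16) mod 23 = 3
  16^3 mod 23 = (3 * 16) mod 23 = 2
Result: shared secret = 2.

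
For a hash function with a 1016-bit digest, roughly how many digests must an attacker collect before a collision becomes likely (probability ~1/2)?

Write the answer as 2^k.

Step 1: The birthday paradox gives collision probability ~50% after sqrt(2^n) = 2^(n/2) hashes.
Step 2: For 1016-bit output: 2^(1016/2) = 2^508.
Step 3: Approximately 2^508 hash computations needed.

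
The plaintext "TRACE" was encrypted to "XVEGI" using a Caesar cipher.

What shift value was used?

Step 1: Compare first letters: T (position 19) -> X (position 23).
Step 2: Shift = (23 - 19) mod 26 = 4.
The shift value is 4.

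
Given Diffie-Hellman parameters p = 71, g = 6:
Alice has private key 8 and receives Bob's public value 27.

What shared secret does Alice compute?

Step 1: s = B^a mod p = 27^8 mod 71.
  27^1 mod 71 = 27
  27^2 mod 71 = (27 * 27) mod 71 = 19
  27^3 mod 71 = (19 * 27) mod 71 = 16
  27^4 mod 71 = (16 * 27) mod 71 = 6
  27^5 mod 71 = (6 * 27) mod 71 = 20
  27^6 mod 71 = (20 * 27) mod 71 = 43
  27^7 mod 71 = (43 * 27) mod 71 = 25
  27^8 mod 71 = (25 * 27) mod 71 = 36
Result: shared secret = 36.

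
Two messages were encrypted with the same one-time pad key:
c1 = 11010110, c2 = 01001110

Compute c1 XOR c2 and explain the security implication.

Step 1: c1 XOR c2 = (m1 XOR k) XOR (m2 XOR k).
Step 2: By XOR associativity/commutativity: = m1 XOR m2 XOR k XOR k = m1 XOR m2.
Step 3: 11010110 XOR 01001110 = 10011000 = 152.
Step 4: The key cancels out! An attacker learns m1 XOR m2 = 152, revealing the relationship between plaintexts.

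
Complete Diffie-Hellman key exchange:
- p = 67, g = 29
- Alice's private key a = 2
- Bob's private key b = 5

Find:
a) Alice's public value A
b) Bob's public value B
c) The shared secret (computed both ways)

Step 1: A = g^a mod p = 29^2 mod 67 = 37.
Step 2: B = g^b mod p = 29^5 mod 67 = 37.
Step 3: Alice computes s = B^a mod p = 37^2 mod 67 = 29.
Step 4: Bob computes s = A^b mod p = 37^5 mod 67 = 29.
Both sides agree: shared secret = 29.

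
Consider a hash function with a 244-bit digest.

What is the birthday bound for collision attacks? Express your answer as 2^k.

Step 1: The birthday paradox gives collision probability ~50% after sqrt(2^n) = 2^(n/2) hashes.
Step 2: For 244-bit output: 2^(244/2) = 2^122.
Step 3: Approximately 2^122 hash computations needed.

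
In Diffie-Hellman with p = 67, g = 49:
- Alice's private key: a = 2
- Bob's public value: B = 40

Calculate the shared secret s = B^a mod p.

Step 1: s = B^a mod p = 40^2 mod 67.
  40^1 mod 67 = 40
  40^2 mod 67 = (40 * 40) mod 67 = 59
Result: shared secret = 59.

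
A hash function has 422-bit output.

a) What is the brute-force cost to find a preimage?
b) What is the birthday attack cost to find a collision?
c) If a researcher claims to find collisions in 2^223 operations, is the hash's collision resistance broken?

Step 1: Preimage resistance requires brute-force of 2^422 operations.
Step 2: Collision resistance (birthday bound) = 2^(422/2) = 2^211.
Step 3: The claimed attack costs 2^223 operations.
Step 4: Since 2^223 >= 2^211, the claimed attack is no faster than the generic birthday attack, so this does not break collision resistance.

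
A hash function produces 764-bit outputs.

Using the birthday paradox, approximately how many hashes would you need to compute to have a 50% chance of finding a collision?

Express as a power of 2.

Step 1: The birthday paradox gives collision probability ~50% after sqrt(2^n) = 2^(n/2) hashes.
Step 2: For 764-bit output: 2^(764/2) = 2^382.
Step 3: Approximately 2^382 hash computations needed.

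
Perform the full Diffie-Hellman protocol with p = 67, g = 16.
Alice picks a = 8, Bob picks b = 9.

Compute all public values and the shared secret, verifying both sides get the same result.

Step 1: A = g^a mod p = 16^8 mod 67 = 33.
Step 2: B = g^b mod p = 16^9 mod 67 = 59.
Step 3: Alice computes s = B^a mod p = 59^8 mod 67 = 14.
Step 4: Bob computes s = A^b mod p = 33^9 mod 67 = 14.
Both sides agree: shared secret = 14.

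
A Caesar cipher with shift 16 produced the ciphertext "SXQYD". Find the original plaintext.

Step 1: Reverse the shift by subtracting 16 from each letter position.
  S (position 18) -> position (18-16) mod 26 = 2 -> C
  X (position 23) -> position (23-16) mod 26 = 7 -> H
  Q (position 16) -> position (16-16) mod 26 = 0 -> A
  Y (position 24) -> position (24-16) mod 26 = 8 -> I
  D (position 3) -> position (3-16) mod 26 = 13 -> N
Decrypted message: CHAIN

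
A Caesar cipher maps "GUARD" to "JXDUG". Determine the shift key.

Step 1: Compare first letters: G (position 6) -> J (position 9).
Step 2: Shift = (9 - 6) mod 26 = 3.
The shift value is 3.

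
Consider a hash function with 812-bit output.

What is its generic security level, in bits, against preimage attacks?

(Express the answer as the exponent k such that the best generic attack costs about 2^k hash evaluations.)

Step 1: The hash has a 812-bit output.
Step 2: Preimage resistance means: given a digest h(x), it should be infeasible to find any input that hashes to it.
With a 812-bit output there are 2^812 possible digests, so a generic brute-force preimage search costs about 2^812 evaluations.
Step 3: Security level = 812 bits.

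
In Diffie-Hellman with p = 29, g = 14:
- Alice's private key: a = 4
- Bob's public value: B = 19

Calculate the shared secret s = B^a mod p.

Step 1: s = B^a mod p = 19^4 mod 29.
  19^1 mod 29 = 19
  19^2 mod 29 = (19 * 19) mod 29 = 13
  19^3 mod 29 = (13 * 19) mod 29 = 15
  19^4 mod 29 = (15 * 19) mod 29 = 24
Result: shared secret = 24.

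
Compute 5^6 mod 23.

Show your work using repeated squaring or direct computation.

Step 1: Compute 5^6 mod 23 step by step, reducing modulo 23 at each step.
  5^1 mod 23 = 5
  5^2 mod 23 = (5 * 5) mod 23 = 2
  5^3 mod 23 = (2 * 5) mod 23 = 10
  5^4 mod 23 = (10 * 5) mod 23 = 4
  5^5 mod 23 = (4 * 5) mod 23 = 20
  5^6 mod 23 = (20 * 5) mod 23 = 8
Step 2: Result = 8.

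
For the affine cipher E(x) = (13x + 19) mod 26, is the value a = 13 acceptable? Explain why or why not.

Step 1: Compute gcd(13, 26).
Step 2: gcd(13, 26) = 13.
Since gcd = 13 != 1, 13 shares a common factor with 26, so it cannot be used.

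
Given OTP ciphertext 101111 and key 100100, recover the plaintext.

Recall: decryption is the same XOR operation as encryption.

Step 1: XOR ciphertext with key:
  Ciphertext: 101111
  Key:        100100
  XOR:        001011
Step 2: Plaintext = 001011 = 11 in decimal.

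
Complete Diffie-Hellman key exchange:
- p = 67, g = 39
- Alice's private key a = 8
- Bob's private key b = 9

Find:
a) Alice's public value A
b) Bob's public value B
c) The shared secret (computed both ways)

Step 1: A = g^a mod p = 39^8 mod 67 = 4.
Step 2: B = g^b mod p = 39^9 mod 67 = 22.
Step 3: Alice computes s = B^a mod p = 22^8 mod 67 = 40.
Step 4: Bob computes s = A^b mod p = 4^9 mod 67 = 40.
Both sides agree: shared secret = 40.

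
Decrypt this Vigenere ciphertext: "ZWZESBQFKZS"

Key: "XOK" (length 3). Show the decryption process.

Step 1: Key 'XOK' has length 3. Extended key: XOKXOKXOKXO
Step 2: Decrypt each position:
  Z(25) - X(23) = 2 = C
  W(22) - O(14) = 8 = I
  Z(25) - K(10) = 15 = P
  E(4) - X(23) = 7 = H
  S(18) - O(14) = 4 = E
  B(1) - K(10) = 17 = R
  Q(16) - X(23) = 19 = T
  F(5) - O(14) = 17 = R
  K(10) - K(10) = 0 = A
  Z(25) - X(23) = 2 = C
  S(18) - O(14) = 4 = E
Plaintext: CIPHERTRACE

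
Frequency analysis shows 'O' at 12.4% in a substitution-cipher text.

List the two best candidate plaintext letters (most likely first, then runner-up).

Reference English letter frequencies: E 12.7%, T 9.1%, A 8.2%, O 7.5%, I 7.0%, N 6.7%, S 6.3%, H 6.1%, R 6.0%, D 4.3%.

Step 1: Observed frequency of 'O' is 12.4%.
Step 2: Compute distances to each reference frequency and sort:
  E (12.7%): difference = 0.3% <-- BEST
  T (9.1%): difference = 3.3% <-- RUNNER-UP
  A (8.2%): difference = 4.2%
  O (7.5%): difference = 4.9%
  I (7.0%): difference = 5.4%
Step 3: Most likely is 'E' (12.7%, diff 0.3%); second most likely is 'T' (9.1%, diff 3.3%).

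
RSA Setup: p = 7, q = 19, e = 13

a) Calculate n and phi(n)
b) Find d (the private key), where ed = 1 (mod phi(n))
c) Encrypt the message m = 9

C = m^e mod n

Step 1: n = 7 * 19 = 133.
Step 2: phi(n) = (7-1)(19-1) = 6 * 18 = 108.
Step 3: Find d = 13^(-1) mod 108 = 25.
  Verify: 13 * 25 = 325 = 1 (mod 108).
Step 4: C = 9^13 mod 133 = 44.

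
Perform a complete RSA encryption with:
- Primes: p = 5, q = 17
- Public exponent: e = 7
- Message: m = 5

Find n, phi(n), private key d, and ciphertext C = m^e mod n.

Step 1: n = 5 * 17 = 85.
Step 2: phi(n) = (5-1)(17-1) = 4 * 16 = 64.
Step 3: Find d = 7^(-1) mod 64 = 55.
  Verify: 7 * 55 = 385 = 1 (mod 64).
Step 4: C = 5^7 mod 85 = 10.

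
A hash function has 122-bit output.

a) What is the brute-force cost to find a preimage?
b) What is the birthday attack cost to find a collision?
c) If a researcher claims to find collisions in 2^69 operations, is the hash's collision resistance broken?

Step 1: Preimage resistance requires brute-force of 2^122 operations.
Step 2: Collision resistance (birthday bound) = 2^(122/2) = 2^61.
Step 3: The claimed attack costs 2^69 operations.
Step 4: Since 2^69 >= 2^61, the claimed attack is no faster than the generic birthday attack, so this does not break collision resistance.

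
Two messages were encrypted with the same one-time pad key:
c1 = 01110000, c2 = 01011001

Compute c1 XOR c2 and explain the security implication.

Step 1: c1 XOR c2 = (m1 XOR k) XOR (m2 XOR k).
Step 2: By XOR associativity/commutativity: = m1 XOR m2 XOR k XOR k = m1 XOR m2.
Step 3: 01110000 XOR 01011001 = 00101001 = 41.
Step 4: The key cancels out! An attacker learns m1 XOR m2 = 41, revealing the relationship between plaintexts.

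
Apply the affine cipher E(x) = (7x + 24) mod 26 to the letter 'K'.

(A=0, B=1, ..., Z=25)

Step 1: Convert 'K' to number: x = 10.
Step 2: E(10) = (7 * 10 + 24) mod 26 = 94 mod 26 = 16.
Step 3: Convert 16 back to letter: Q.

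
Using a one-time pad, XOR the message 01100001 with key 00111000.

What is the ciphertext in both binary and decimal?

Step 1: Write out the XOR operation bit by bit:
  Message: 01100001
  Key:     00111000
  XOR:     01011001
Step 2: Convert to decimal: 01011001 = 89.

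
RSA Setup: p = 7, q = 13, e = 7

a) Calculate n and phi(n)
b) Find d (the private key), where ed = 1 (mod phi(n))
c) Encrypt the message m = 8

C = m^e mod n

Step 1: n = 7 * 13 = 91.
Step 2: phi(n) = (7-1)(13-1) = 6 * 12 = 72.
Step 3: Find d = 7^(-1) mod 72 = 31.
  Verify: 7 * 31 = 217 = 1 (mod 72).
Step 4: C = 8^7 mod 91 = 57.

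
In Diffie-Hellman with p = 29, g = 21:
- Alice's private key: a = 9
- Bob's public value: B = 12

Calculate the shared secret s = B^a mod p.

Step 1: s = B^a mod p = 12^9 mod 29.
  12^1 mod 29 = 12
  12^2 mod 29 = (12 * 12) mod 29 = 28
  12^3 mod 29 = (28 * 12) mod 29 = 17
  12^4 mod 29 = (17 * 12) mod 29 = 1
  12^5 mod 29 = (1 * 12) mod 29 = 12
  12^6 mod 29 = (12 * 12) mod 29 = 28
  12^7 mod 29 = (28 * 12) mod 29 = 17
  12^8 mod 29 = (17 * 12) mod 29 = 1
  12^9 mod 29 = (1 * 12) mod 29 = 12
Result: shared secret = 12.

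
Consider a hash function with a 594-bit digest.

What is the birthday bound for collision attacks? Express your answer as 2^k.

Step 1: The birthday paradox gives collision probability ~50% after sqrt(2^n) = 2^(n/2) hashes.
Step 2: For 594-bit output: 2^(594/2) = 2^297.
Step 3: Approximately 2^297 hash computations needed.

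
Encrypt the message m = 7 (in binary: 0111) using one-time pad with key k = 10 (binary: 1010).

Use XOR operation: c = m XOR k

Step 1: Write out the XOR operation bit by bit:
  Message: 0111
  Key:     1010
  XOR:     1101
Step 2: Convert to decimal: 1101 = 13.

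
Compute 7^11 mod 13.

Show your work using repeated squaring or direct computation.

Step 1: Compute 7^11 mod 13 step by step, reducing modulo 13 at each step.
  7^1 mod 13 = 7
  7^2 mod 13 = (7 * 7) mod 13 = 10
  7^3 mod 13 = (10 * 7) mod 13 = 5
  7^4 mod 13 = (5 * 7) mod 13 = 9
  7^5 mod 13 = (9 * 7) mod 13 = 11
  7^6 mod 13 = (11 * 7) mod 13 = 12
  7^7 mod 13 = (12 * 7) mod 13 = 6
  7^8 mod 13 = (6 * 7) mod 13 = 3
  7^9 mod 13 = (3 * 7) mod 13 = 8
  7^10 mod 13 = (8 * 7) mod 13 = 4
  7^11 mod 13 = (4 * 7) mod 13 = 2
Step 2: Result = 2.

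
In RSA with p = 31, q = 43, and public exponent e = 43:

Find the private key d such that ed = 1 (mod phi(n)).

Step 1: n = 31 * 43 = 1333.
Step 2: phi(n) = 30 * 42 = 1260.
Step 3: Find d such that 43 * d = 1 (mod 1260).
Step 4: d = 43^(-1) mod 1260 = 967.
Verification: 43 * 967 = 41581 = 33 * 1260 + 1.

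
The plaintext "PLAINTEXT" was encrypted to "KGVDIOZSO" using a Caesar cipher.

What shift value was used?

Step 1: Compare first letters: P (position 15) -> K (position 10).
Step 2: Shift = (10 - 15) mod 26 = 21.
The shift value is 21.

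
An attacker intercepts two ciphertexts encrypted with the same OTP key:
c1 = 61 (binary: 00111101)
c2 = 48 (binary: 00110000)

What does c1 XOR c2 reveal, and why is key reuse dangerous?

Step 1: c1 XOR c2 = (m1 XOR k) XOR (m2 XOR k).
Step 2: By XOR associativity/commutativity: = m1 XOR m2 XOR k XOR k = m1 XOR m2.
Step 3: 00111101 XOR 00110000 = 00001101 = 13.
Step 4: The key cancels out! An attacker learns m1 XOR m2 = 13, revealing the relationship between plaintexts.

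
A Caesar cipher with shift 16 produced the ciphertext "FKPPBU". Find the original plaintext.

Step 1: Reverse the shift by subtracting 16 from each letter position.
  F (position 5) -> position (5-16) mod 26 = 15 -> P
  K (position 10) -> position (10-16) mod 26 = 20 -> U
  P (position 15) -> position (15-16) mod 26 = 25 -> Z
  P (position 15) -> position (15-16) mod 26 = 25 -> Z
  B (position 1) -> position (1-16) mod 26 = 11 -> L
  U (position 20) -> position (20-16) mod 26 = 4 -> E
Decrypted message: PUZZLE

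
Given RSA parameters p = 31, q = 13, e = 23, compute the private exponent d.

Step 1: n = 31 * 13 = 403.
Step 2: phi(n) = 30 * 12 = 360.
Step 3: Find d such that 23 * d = 1 (mod 360).
Step 4: d = 23^(-1) mod 360 = 47.
Verification: 23 * 47 = 1081 = 3 * 360 + 1.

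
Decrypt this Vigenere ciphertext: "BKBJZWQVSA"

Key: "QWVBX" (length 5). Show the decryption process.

Step 1: Key 'QWVBX' has length 5. Extended key: QWVBXQWVBX
Step 2: Decrypt each position:
  B(1) - Q(16) = 11 = L
  K(10) - W(22) = 14 = O
  B(1) - V(21) = 6 = G
  J(9) - B(1) = 8 = I
  Z(25) - X(23) = 2 = C
  W(22) - Q(16) = 6 = G
  Q(16) - W(22) = 20 = U
  V(21) - V(21) = 0 = A
  S(18) - B(1) = 17 = R
  A(0) - X(23) = 3 = D
Plaintext: LOGICGUARD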